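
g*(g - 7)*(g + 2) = g^3 - 5*g^2 - 14*g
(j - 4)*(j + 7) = j^2 + 3*j - 28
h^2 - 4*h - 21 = (h - 7)*(h + 3)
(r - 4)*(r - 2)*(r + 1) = r^3 - 5*r^2 + 2*r + 8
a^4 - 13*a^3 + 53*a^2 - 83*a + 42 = (a - 7)*(a - 3)*(a - 2)*(a - 1)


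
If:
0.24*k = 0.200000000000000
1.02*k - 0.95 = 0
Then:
No Solution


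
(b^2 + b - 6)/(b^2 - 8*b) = (b^2 + b - 6)/(b*(b - 8))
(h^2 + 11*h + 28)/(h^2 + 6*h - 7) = (h + 4)/(h - 1)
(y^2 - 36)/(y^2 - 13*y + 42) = (y + 6)/(y - 7)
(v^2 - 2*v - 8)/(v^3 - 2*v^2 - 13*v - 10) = (v - 4)/(v^2 - 4*v - 5)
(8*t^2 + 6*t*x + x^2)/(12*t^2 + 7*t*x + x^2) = (2*t + x)/(3*t + x)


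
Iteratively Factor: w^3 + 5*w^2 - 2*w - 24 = (w + 3)*(w^2 + 2*w - 8) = (w + 3)*(w + 4)*(w - 2)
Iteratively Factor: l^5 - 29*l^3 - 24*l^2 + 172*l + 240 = (l + 2)*(l^4 - 2*l^3 - 25*l^2 + 26*l + 120) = (l - 5)*(l + 2)*(l^3 + 3*l^2 - 10*l - 24) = (l - 5)*(l - 3)*(l + 2)*(l^2 + 6*l + 8) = (l - 5)*(l - 3)*(l + 2)*(l + 4)*(l + 2)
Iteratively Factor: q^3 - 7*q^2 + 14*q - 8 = (q - 2)*(q^2 - 5*q + 4) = (q - 4)*(q - 2)*(q - 1)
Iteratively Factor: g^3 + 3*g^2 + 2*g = (g + 2)*(g^2 + g) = g*(g + 2)*(g + 1)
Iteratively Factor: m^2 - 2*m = (m)*(m - 2)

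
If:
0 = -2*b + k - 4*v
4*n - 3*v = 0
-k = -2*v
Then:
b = -v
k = 2*v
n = 3*v/4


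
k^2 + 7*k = k*(k + 7)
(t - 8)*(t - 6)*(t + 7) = t^3 - 7*t^2 - 50*t + 336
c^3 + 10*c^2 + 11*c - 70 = (c - 2)*(c + 5)*(c + 7)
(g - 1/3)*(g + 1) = g^2 + 2*g/3 - 1/3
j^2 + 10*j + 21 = (j + 3)*(j + 7)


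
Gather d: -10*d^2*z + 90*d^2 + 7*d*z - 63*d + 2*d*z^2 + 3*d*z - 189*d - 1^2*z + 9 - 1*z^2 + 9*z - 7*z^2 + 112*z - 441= d^2*(90 - 10*z) + d*(2*z^2 + 10*z - 252) - 8*z^2 + 120*z - 432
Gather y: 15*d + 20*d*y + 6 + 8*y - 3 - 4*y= 15*d + y*(20*d + 4) + 3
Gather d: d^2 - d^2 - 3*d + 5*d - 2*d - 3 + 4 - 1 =0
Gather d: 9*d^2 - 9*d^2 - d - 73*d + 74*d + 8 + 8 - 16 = 0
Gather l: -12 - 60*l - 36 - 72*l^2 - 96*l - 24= -72*l^2 - 156*l - 72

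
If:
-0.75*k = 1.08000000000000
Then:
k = -1.44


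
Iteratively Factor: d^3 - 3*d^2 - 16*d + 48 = (d - 4)*(d^2 + d - 12) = (d - 4)*(d + 4)*(d - 3)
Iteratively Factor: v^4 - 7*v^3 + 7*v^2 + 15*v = (v - 5)*(v^3 - 2*v^2 - 3*v) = v*(v - 5)*(v^2 - 2*v - 3) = v*(v - 5)*(v - 3)*(v + 1)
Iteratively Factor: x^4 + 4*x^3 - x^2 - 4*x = (x)*(x^3 + 4*x^2 - x - 4) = x*(x + 4)*(x^2 - 1) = x*(x + 1)*(x + 4)*(x - 1)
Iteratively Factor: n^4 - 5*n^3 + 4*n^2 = (n)*(n^3 - 5*n^2 + 4*n) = n*(n - 4)*(n^2 - n) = n*(n - 4)*(n - 1)*(n)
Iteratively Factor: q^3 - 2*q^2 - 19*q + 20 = (q - 1)*(q^2 - q - 20) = (q - 5)*(q - 1)*(q + 4)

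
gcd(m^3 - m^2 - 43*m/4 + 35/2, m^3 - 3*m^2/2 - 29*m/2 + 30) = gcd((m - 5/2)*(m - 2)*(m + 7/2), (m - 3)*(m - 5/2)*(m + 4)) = m - 5/2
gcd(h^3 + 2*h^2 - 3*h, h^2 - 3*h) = h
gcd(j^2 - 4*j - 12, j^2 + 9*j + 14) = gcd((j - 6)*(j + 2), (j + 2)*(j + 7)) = j + 2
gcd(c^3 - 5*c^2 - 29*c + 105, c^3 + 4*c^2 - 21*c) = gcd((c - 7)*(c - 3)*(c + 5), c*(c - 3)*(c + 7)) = c - 3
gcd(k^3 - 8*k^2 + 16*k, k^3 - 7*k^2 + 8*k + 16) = k^2 - 8*k + 16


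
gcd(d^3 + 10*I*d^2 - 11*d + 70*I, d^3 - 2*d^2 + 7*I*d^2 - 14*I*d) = d + 7*I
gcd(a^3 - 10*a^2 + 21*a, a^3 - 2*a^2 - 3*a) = a^2 - 3*a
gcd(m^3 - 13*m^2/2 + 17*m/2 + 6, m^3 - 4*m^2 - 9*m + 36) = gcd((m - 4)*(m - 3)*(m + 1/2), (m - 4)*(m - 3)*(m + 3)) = m^2 - 7*m + 12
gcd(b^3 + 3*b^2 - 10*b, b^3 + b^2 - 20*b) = b^2 + 5*b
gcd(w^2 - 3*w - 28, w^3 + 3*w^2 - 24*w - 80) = w + 4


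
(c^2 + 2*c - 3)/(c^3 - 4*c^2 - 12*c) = (-c^2 - 2*c + 3)/(c*(-c^2 + 4*c + 12))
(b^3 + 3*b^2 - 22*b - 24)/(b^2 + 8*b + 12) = (b^2 - 3*b - 4)/(b + 2)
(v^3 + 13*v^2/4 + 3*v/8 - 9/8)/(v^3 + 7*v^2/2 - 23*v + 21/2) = (4*v^2 + 15*v + 9)/(4*(v^2 + 4*v - 21))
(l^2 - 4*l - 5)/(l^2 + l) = (l - 5)/l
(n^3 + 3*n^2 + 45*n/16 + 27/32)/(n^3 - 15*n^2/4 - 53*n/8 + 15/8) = (16*n^2 + 24*n + 9)/(4*(4*n^2 - 21*n + 5))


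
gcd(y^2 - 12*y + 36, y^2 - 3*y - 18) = y - 6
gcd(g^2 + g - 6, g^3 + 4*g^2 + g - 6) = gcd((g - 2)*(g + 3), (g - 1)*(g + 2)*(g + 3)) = g + 3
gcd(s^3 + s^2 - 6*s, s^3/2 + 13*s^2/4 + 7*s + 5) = 1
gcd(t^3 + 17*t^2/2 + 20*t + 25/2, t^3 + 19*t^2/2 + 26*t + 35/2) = t^2 + 6*t + 5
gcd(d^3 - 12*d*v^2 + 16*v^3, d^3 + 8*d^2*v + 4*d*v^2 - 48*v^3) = -d^2 - 2*d*v + 8*v^2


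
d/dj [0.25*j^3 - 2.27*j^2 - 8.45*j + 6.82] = 0.75*j^2 - 4.54*j - 8.45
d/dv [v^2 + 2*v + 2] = 2*v + 2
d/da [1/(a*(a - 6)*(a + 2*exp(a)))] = (a*(a - 6)*(-2*exp(a) - 1) - a*(a + 2*exp(a)) - (a - 6)*(a + 2*exp(a)))/(a^2*(a - 6)^2*(a + 2*exp(a))^2)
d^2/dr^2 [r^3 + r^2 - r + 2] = 6*r + 2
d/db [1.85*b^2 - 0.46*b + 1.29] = 3.7*b - 0.46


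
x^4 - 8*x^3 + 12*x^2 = x^2*(x - 6)*(x - 2)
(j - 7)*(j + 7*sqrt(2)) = j^2 - 7*j + 7*sqrt(2)*j - 49*sqrt(2)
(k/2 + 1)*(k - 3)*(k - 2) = k^3/2 - 3*k^2/2 - 2*k + 6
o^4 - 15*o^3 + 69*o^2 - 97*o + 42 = (o - 7)*(o - 6)*(o - 1)^2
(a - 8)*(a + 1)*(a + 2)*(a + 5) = a^4 - 47*a^2 - 126*a - 80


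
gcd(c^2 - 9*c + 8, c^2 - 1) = c - 1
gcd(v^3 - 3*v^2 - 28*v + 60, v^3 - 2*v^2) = v - 2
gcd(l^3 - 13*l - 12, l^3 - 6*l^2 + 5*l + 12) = l^2 - 3*l - 4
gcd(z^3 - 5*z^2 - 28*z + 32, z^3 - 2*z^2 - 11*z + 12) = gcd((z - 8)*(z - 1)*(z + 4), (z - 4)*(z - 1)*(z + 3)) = z - 1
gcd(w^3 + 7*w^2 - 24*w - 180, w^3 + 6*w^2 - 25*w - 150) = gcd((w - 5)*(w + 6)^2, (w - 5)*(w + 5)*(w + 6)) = w^2 + w - 30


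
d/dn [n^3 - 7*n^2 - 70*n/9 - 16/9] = 3*n^2 - 14*n - 70/9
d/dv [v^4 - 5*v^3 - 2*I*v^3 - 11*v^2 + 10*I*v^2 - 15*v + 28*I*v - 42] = 4*v^3 + v^2*(-15 - 6*I) + v*(-22 + 20*I) - 15 + 28*I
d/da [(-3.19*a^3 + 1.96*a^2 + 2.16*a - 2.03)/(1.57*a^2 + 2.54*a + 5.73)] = (-5.0083*a^4 - 16.2052*a^3 - 53.2489*a^2 + 28.8358*a + 17.533)/(2.4649*a^4 + 7.9756*a^3 + 24.4438*a^2 + 29.1084*a + 32.8329)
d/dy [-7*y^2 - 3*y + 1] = -14*y - 3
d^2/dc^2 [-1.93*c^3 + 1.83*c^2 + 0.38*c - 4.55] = 3.66 - 11.58*c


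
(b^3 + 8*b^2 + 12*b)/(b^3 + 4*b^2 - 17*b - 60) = b*(b^2 + 8*b + 12)/(b^3 + 4*b^2 - 17*b - 60)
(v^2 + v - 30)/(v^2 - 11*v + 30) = (v + 6)/(v - 6)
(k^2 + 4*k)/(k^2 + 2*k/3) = 3*(k + 4)/(3*k + 2)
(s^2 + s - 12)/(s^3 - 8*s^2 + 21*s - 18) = (s + 4)/(s^2 - 5*s + 6)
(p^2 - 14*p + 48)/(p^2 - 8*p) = (p - 6)/p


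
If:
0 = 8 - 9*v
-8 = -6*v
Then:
No Solution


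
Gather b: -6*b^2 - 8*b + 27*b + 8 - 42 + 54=-6*b^2 + 19*b + 20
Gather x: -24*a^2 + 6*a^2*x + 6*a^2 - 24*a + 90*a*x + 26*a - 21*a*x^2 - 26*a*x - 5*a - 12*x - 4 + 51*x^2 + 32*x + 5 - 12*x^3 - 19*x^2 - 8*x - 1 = -18*a^2 - 3*a - 12*x^3 + x^2*(32 - 21*a) + x*(6*a^2 + 64*a + 12)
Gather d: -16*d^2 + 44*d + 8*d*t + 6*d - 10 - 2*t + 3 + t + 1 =-16*d^2 + d*(8*t + 50) - t - 6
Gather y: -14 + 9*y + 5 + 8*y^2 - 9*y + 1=8*y^2 - 8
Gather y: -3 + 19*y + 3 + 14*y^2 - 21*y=14*y^2 - 2*y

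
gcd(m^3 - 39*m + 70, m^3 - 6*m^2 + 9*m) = 1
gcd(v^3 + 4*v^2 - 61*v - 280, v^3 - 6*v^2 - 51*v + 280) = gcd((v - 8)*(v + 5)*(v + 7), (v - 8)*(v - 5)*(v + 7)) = v^2 - v - 56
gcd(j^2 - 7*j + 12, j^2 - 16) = j - 4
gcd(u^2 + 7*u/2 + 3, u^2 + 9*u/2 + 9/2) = u + 3/2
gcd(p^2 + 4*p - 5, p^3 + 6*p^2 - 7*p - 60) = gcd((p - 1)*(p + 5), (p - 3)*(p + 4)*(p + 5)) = p + 5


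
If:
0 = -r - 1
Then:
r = -1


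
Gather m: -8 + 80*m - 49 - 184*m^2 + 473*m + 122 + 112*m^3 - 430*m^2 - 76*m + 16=112*m^3 - 614*m^2 + 477*m + 81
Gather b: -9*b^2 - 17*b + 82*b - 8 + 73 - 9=-9*b^2 + 65*b + 56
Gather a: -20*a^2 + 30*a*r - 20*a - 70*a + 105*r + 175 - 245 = -20*a^2 + a*(30*r - 90) + 105*r - 70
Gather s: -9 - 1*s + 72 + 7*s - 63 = 6*s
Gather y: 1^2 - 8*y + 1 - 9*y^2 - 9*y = -9*y^2 - 17*y + 2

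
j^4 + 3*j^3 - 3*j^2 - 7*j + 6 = (j - 1)^2*(j + 2)*(j + 3)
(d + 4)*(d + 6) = d^2 + 10*d + 24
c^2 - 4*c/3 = c*(c - 4/3)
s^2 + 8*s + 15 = (s + 3)*(s + 5)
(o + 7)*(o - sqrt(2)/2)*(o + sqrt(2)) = o^3 + sqrt(2)*o^2/2 + 7*o^2 - o + 7*sqrt(2)*o/2 - 7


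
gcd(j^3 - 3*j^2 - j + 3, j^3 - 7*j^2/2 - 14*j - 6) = 1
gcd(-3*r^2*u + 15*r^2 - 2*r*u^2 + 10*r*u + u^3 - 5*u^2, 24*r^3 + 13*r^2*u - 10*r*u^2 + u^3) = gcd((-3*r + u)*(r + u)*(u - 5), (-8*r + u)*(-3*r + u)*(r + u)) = 3*r^2 + 2*r*u - u^2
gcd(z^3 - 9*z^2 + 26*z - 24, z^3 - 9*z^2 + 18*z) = z - 3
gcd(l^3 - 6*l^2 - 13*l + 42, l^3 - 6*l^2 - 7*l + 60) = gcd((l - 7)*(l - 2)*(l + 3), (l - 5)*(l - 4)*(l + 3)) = l + 3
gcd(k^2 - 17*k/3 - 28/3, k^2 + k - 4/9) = k + 4/3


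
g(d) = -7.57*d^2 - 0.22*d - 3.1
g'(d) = -15.14*d - 0.22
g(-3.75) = -108.73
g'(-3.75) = 56.56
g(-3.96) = -120.94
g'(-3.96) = 59.73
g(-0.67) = -6.35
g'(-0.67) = 9.92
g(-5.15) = -202.74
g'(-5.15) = 77.75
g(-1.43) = -18.27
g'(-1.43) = 21.43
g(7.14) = -390.59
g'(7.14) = -108.32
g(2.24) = -41.58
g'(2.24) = -34.13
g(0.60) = -5.96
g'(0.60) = -9.30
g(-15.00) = -1703.05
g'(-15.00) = 226.88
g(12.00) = -1095.82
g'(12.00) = -181.90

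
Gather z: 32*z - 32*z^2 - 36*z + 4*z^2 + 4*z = -28*z^2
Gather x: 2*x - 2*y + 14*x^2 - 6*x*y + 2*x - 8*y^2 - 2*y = 14*x^2 + x*(4 - 6*y) - 8*y^2 - 4*y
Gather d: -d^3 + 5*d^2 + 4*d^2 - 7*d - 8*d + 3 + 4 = -d^3 + 9*d^2 - 15*d + 7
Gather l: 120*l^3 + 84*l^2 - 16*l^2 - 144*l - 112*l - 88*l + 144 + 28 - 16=120*l^3 + 68*l^2 - 344*l + 156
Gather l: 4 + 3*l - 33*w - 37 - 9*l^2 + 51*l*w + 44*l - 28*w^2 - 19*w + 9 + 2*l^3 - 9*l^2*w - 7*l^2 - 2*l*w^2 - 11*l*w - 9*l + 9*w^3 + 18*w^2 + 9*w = 2*l^3 + l^2*(-9*w - 16) + l*(-2*w^2 + 40*w + 38) + 9*w^3 - 10*w^2 - 43*w - 24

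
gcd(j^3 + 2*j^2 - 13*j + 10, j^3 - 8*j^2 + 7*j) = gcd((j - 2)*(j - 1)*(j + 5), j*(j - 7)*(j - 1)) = j - 1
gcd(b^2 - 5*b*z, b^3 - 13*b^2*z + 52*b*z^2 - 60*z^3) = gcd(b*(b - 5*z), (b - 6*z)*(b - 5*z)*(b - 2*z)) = -b + 5*z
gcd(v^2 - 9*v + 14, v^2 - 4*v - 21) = v - 7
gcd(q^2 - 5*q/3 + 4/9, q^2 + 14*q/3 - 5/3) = q - 1/3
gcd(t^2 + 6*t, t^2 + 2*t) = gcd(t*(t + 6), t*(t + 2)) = t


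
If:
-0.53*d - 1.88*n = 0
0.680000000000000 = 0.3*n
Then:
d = -8.04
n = 2.27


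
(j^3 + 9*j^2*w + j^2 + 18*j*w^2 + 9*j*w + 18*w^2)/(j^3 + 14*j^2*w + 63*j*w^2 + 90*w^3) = (j + 1)/(j + 5*w)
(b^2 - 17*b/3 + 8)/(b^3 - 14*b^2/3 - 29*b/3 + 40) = (b - 3)/(b^2 - 2*b - 15)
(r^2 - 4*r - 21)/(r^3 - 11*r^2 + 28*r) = (r + 3)/(r*(r - 4))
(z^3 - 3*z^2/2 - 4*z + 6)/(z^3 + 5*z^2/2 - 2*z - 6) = (z - 2)/(z + 2)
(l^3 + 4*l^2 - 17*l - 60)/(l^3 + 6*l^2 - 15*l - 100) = (l + 3)/(l + 5)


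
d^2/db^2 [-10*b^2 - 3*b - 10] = -20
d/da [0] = 0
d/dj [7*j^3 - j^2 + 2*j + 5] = 21*j^2 - 2*j + 2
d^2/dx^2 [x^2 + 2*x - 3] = 2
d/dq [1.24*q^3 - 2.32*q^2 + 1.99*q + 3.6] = 3.72*q^2 - 4.64*q + 1.99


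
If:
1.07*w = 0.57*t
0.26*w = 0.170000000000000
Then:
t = 1.23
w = 0.65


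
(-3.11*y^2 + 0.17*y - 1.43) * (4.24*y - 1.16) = -13.1864*y^3 + 4.3284*y^2 - 6.2604*y + 1.6588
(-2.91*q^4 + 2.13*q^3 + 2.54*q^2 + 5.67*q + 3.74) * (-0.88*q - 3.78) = 2.5608*q^5 + 9.1254*q^4 - 10.2866*q^3 - 14.5908*q^2 - 24.7238*q - 14.1372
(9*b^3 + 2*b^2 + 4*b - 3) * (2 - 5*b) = -45*b^4 + 8*b^3 - 16*b^2 + 23*b - 6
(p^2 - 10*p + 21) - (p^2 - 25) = 46 - 10*p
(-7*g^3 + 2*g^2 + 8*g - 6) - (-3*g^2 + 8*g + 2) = -7*g^3 + 5*g^2 - 8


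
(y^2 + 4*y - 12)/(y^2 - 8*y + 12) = (y + 6)/(y - 6)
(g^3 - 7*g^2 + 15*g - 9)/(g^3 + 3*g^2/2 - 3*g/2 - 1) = 2*(g^2 - 6*g + 9)/(2*g^2 + 5*g + 2)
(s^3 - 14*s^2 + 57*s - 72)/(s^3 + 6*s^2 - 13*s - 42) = (s^2 - 11*s + 24)/(s^2 + 9*s + 14)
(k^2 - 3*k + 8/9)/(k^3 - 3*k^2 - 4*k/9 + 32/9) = (3*k - 1)/(3*k^2 - k - 4)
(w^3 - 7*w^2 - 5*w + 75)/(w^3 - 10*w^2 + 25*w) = (w + 3)/w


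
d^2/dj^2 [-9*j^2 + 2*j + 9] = -18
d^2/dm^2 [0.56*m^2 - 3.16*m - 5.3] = 1.12000000000000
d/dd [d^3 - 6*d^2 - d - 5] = 3*d^2 - 12*d - 1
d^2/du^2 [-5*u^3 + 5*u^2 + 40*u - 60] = 10 - 30*u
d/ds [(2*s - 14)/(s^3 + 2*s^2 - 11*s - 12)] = 2*(-2*s^3 + 19*s^2 + 28*s - 89)/(s^6 + 4*s^5 - 18*s^4 - 68*s^3 + 73*s^2 + 264*s + 144)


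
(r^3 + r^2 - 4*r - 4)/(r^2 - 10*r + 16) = (r^2 + 3*r + 2)/(r - 8)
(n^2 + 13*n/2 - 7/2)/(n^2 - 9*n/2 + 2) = (n + 7)/(n - 4)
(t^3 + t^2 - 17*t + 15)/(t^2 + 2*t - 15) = t - 1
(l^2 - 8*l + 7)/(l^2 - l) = (l - 7)/l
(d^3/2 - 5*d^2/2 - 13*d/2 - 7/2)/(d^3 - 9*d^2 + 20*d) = (d^3 - 5*d^2 - 13*d - 7)/(2*d*(d^2 - 9*d + 20))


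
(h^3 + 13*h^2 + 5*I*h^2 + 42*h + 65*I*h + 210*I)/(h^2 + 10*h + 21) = (h^2 + h*(6 + 5*I) + 30*I)/(h + 3)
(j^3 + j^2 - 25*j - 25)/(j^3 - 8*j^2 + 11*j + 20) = (j + 5)/(j - 4)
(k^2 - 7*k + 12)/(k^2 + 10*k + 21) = (k^2 - 7*k + 12)/(k^2 + 10*k + 21)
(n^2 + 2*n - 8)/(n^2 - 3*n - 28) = (n - 2)/(n - 7)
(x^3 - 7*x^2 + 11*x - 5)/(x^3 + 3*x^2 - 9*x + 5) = (x - 5)/(x + 5)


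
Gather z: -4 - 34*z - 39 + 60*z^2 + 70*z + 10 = 60*z^2 + 36*z - 33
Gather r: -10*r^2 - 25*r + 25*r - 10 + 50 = 40 - 10*r^2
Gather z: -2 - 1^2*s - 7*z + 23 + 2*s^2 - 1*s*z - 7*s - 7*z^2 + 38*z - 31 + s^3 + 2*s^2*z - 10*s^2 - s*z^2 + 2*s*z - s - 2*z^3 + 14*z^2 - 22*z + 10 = s^3 - 8*s^2 - 9*s - 2*z^3 + z^2*(7 - s) + z*(2*s^2 + s + 9)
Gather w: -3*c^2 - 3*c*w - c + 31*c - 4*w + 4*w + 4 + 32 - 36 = -3*c^2 - 3*c*w + 30*c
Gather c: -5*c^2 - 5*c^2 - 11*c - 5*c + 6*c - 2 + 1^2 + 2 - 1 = -10*c^2 - 10*c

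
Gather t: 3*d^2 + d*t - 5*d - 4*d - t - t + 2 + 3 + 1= 3*d^2 - 9*d + t*(d - 2) + 6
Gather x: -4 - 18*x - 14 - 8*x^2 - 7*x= -8*x^2 - 25*x - 18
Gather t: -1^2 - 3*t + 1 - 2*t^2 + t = -2*t^2 - 2*t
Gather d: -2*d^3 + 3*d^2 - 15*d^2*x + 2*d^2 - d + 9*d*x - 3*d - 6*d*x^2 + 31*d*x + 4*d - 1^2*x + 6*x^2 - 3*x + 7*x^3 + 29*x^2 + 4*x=-2*d^3 + d^2*(5 - 15*x) + d*(-6*x^2 + 40*x) + 7*x^3 + 35*x^2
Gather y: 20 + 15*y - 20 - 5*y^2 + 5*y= -5*y^2 + 20*y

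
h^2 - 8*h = h*(h - 8)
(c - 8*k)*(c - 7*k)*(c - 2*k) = c^3 - 17*c^2*k + 86*c*k^2 - 112*k^3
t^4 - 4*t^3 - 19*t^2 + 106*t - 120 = (t - 4)*(t - 3)*(t - 2)*(t + 5)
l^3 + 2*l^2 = l^2*(l + 2)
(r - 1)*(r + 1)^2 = r^3 + r^2 - r - 1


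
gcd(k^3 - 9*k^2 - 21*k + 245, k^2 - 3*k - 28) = k - 7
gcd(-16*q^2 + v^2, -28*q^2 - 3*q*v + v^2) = 4*q + v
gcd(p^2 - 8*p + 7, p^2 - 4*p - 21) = p - 7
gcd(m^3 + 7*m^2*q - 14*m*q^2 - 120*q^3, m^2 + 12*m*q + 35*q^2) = m + 5*q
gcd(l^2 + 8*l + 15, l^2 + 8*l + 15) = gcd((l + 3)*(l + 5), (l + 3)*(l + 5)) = l^2 + 8*l + 15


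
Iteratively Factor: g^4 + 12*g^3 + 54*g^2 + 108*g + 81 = (g + 3)*(g^3 + 9*g^2 + 27*g + 27) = (g + 3)^2*(g^2 + 6*g + 9) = (g + 3)^3*(g + 3)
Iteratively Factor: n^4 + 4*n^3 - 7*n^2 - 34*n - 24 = (n + 2)*(n^3 + 2*n^2 - 11*n - 12) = (n + 2)*(n + 4)*(n^2 - 2*n - 3) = (n - 3)*(n + 2)*(n + 4)*(n + 1)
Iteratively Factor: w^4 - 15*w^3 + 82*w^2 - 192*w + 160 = (w - 2)*(w^3 - 13*w^2 + 56*w - 80) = (w - 5)*(w - 2)*(w^2 - 8*w + 16) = (w - 5)*(w - 4)*(w - 2)*(w - 4)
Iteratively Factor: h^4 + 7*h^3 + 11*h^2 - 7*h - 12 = (h + 3)*(h^3 + 4*h^2 - h - 4) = (h + 1)*(h + 3)*(h^2 + 3*h - 4) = (h - 1)*(h + 1)*(h + 3)*(h + 4)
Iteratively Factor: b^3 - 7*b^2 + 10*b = (b)*(b^2 - 7*b + 10) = b*(b - 5)*(b - 2)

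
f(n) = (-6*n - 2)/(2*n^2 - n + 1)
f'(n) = (1 - 4*n)*(-6*n - 2)/(2*n^2 - n + 1)^2 - 6/(2*n^2 - n + 1) = 4*(3*n^2 + 2*n - 2)/(4*n^4 - 4*n^3 + 5*n^2 - 2*n + 1)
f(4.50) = -0.78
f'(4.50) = 0.20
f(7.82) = -0.42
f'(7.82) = 0.06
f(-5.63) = 0.45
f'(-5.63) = 0.07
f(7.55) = -0.44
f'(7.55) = 0.06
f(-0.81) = 0.92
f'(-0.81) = -0.68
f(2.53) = -1.52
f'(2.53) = 0.70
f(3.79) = -0.95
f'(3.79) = 0.29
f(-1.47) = 1.00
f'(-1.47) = 0.13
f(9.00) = -0.36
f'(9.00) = 0.04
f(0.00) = -2.00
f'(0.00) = -8.00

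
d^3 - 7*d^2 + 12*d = d*(d - 4)*(d - 3)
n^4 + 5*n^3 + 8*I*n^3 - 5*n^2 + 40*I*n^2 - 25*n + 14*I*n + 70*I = (n + 5)*(n - I)*(n + 2*I)*(n + 7*I)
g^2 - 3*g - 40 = (g - 8)*(g + 5)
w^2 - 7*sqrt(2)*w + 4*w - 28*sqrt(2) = (w + 4)*(w - 7*sqrt(2))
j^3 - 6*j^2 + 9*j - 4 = (j - 4)*(j - 1)^2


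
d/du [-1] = 0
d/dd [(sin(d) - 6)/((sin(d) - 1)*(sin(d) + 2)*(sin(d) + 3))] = 2*(7*sin(d) + cos(d)^2 + 23)*sin(d)*cos(d)/((sin(d) - 1)^2*(sin(d) + 2)^2*(sin(d) + 3)^2)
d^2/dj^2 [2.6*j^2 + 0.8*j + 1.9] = 5.20000000000000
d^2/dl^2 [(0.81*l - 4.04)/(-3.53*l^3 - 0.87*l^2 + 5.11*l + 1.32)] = (-60.559974*l^5 + 589.178886*l^4 + 168.06768*l^3 - 464.192448*l^2 - 0.396287999999998*l + 231.192064)/(43.986977*l^9 + 32.522949*l^8 - 183.010026*l^7 - 142.846587*l^6 + 240.60075*l^5 + 208.018593*l^4 - 79.770871*l^3 - 98.856252*l^2 - 26.710992*l - 2.299968)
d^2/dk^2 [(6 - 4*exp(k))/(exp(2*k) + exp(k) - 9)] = (-4*exp(4*k) + 28*exp(3*k) - 198*exp(2*k) + 186*exp(k) - 270)*exp(k)/(exp(6*k) + 3*exp(5*k) - 24*exp(4*k) - 53*exp(3*k) + 216*exp(2*k) + 243*exp(k) - 729)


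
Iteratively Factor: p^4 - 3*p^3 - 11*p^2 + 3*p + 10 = (p + 1)*(p^3 - 4*p^2 - 7*p + 10) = (p - 5)*(p + 1)*(p^2 + p - 2) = (p - 5)*(p - 1)*(p + 1)*(p + 2)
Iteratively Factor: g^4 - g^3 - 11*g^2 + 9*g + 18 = (g - 3)*(g^3 + 2*g^2 - 5*g - 6) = (g - 3)*(g + 1)*(g^2 + g - 6) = (g - 3)*(g - 2)*(g + 1)*(g + 3)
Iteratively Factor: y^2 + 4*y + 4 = (y + 2)*(y + 2)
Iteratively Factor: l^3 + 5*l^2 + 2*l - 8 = (l + 2)*(l^2 + 3*l - 4) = (l + 2)*(l + 4)*(l - 1)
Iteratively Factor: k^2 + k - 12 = (k + 4)*(k - 3)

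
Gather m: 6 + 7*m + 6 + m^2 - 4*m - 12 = m^2 + 3*m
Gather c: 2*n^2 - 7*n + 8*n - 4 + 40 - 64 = 2*n^2 + n - 28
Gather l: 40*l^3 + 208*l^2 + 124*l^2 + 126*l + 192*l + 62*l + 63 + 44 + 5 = 40*l^3 + 332*l^2 + 380*l + 112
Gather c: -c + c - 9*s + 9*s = 0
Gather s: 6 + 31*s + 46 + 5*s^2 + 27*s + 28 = 5*s^2 + 58*s + 80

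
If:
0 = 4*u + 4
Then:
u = -1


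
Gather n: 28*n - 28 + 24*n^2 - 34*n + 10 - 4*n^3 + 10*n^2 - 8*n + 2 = -4*n^3 + 34*n^2 - 14*n - 16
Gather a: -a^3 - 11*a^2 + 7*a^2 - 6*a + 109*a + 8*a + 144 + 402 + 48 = -a^3 - 4*a^2 + 111*a + 594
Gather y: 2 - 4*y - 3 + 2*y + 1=-2*y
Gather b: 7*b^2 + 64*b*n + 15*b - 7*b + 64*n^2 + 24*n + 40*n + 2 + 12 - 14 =7*b^2 + b*(64*n + 8) + 64*n^2 + 64*n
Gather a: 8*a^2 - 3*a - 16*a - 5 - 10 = 8*a^2 - 19*a - 15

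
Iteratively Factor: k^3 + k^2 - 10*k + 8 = (k - 2)*(k^2 + 3*k - 4) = (k - 2)*(k + 4)*(k - 1)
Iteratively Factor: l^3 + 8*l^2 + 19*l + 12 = (l + 1)*(l^2 + 7*l + 12) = (l + 1)*(l + 4)*(l + 3)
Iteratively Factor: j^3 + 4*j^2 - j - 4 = (j + 1)*(j^2 + 3*j - 4) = (j + 1)*(j + 4)*(j - 1)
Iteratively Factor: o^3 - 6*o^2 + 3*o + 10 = (o - 5)*(o^2 - o - 2) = (o - 5)*(o - 2)*(o + 1)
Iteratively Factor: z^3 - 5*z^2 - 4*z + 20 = (z + 2)*(z^2 - 7*z + 10) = (z - 2)*(z + 2)*(z - 5)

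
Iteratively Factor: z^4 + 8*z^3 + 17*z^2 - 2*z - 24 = (z - 1)*(z^3 + 9*z^2 + 26*z + 24) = (z - 1)*(z + 3)*(z^2 + 6*z + 8) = (z - 1)*(z + 2)*(z + 3)*(z + 4)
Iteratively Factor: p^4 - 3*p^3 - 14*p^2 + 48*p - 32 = (p + 4)*(p^3 - 7*p^2 + 14*p - 8) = (p - 4)*(p + 4)*(p^2 - 3*p + 2) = (p - 4)*(p - 1)*(p + 4)*(p - 2)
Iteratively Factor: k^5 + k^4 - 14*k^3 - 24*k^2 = (k - 4)*(k^4 + 5*k^3 + 6*k^2) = (k - 4)*(k + 2)*(k^3 + 3*k^2) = k*(k - 4)*(k + 2)*(k^2 + 3*k) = k^2*(k - 4)*(k + 2)*(k + 3)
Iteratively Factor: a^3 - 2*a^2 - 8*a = (a + 2)*(a^2 - 4*a) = (a - 4)*(a + 2)*(a)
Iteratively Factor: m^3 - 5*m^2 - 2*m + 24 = (m + 2)*(m^2 - 7*m + 12) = (m - 3)*(m + 2)*(m - 4)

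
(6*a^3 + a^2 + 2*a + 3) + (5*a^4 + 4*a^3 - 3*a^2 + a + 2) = 5*a^4 + 10*a^3 - 2*a^2 + 3*a + 5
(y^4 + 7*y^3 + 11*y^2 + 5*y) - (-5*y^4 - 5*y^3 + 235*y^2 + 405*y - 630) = 6*y^4 + 12*y^3 - 224*y^2 - 400*y + 630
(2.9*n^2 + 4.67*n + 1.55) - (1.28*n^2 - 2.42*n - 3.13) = 1.62*n^2 + 7.09*n + 4.68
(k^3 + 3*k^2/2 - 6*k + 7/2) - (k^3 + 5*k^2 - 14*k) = -7*k^2/2 + 8*k + 7/2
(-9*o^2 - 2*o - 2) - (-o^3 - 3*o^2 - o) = o^3 - 6*o^2 - o - 2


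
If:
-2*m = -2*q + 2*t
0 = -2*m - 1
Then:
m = -1/2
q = t - 1/2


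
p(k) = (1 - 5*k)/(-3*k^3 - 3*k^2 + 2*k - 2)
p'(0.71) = -0.15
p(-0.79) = -1.25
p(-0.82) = -1.27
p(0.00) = -0.50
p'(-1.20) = 3.52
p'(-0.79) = 0.91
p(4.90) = 0.06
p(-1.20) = -1.98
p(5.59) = 0.04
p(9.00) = 0.02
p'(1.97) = -0.22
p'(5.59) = -0.01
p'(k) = (1 - 5*k)*(9*k^2 + 6*k - 2)/(-3*k^3 - 3*k^2 + 2*k - 2)^2 - 5/(-3*k^3 - 3*k^2 + 2*k - 2) = 2*(-15*k^3 - 3*k^2 + 3*k + 4)/(9*k^6 + 18*k^5 - 3*k^4 + 16*k^2 - 8*k + 4)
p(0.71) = 0.81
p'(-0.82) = 0.97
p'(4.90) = -0.02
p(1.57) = 0.38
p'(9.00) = 0.00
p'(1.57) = -0.36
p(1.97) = 0.27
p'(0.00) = 2.00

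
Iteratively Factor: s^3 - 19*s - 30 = (s + 2)*(s^2 - 2*s - 15) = (s + 2)*(s + 3)*(s - 5)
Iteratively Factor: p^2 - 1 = (p + 1)*(p - 1)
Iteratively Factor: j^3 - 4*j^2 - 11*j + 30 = (j + 3)*(j^2 - 7*j + 10) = (j - 2)*(j + 3)*(j - 5)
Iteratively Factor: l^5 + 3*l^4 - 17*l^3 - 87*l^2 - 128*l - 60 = (l + 2)*(l^4 + l^3 - 19*l^2 - 49*l - 30) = (l + 1)*(l + 2)*(l^3 - 19*l - 30) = (l + 1)*(l + 2)*(l + 3)*(l^2 - 3*l - 10) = (l + 1)*(l + 2)^2*(l + 3)*(l - 5)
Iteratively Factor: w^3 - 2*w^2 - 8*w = (w + 2)*(w^2 - 4*w) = w*(w + 2)*(w - 4)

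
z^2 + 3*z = z*(z + 3)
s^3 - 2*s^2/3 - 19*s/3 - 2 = (s - 3)*(s + 1/3)*(s + 2)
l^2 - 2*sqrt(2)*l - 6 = (l - 3*sqrt(2))*(l + sqrt(2))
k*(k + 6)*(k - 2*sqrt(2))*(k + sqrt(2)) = k^4 - sqrt(2)*k^3 + 6*k^3 - 6*sqrt(2)*k^2 - 4*k^2 - 24*k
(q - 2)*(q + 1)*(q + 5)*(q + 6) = q^4 + 10*q^3 + 17*q^2 - 52*q - 60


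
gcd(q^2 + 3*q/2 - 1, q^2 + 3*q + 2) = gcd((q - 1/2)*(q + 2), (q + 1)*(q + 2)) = q + 2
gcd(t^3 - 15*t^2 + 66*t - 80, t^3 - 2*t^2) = t - 2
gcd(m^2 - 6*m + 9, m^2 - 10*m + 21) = m - 3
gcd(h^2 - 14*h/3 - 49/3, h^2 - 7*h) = h - 7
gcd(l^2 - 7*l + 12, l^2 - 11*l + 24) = l - 3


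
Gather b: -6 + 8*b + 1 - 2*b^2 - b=-2*b^2 + 7*b - 5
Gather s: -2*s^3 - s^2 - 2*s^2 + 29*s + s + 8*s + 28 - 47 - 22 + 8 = -2*s^3 - 3*s^2 + 38*s - 33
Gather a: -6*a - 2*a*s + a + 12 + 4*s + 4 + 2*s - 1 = a*(-2*s - 5) + 6*s + 15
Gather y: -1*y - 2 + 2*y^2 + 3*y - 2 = 2*y^2 + 2*y - 4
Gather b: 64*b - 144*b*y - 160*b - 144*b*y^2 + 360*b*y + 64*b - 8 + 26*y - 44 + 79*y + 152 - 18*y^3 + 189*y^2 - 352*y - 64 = b*(-144*y^2 + 216*y - 32) - 18*y^3 + 189*y^2 - 247*y + 36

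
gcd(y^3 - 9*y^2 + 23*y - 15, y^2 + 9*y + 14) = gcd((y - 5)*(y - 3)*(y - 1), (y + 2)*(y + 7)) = 1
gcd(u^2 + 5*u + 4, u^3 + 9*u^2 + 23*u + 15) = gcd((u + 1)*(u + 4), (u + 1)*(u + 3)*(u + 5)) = u + 1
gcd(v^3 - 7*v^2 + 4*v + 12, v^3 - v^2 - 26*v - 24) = v^2 - 5*v - 6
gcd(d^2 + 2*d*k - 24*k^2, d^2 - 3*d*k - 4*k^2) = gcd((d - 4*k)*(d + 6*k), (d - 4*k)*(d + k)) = d - 4*k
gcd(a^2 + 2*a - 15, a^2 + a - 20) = a + 5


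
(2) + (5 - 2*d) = 7 - 2*d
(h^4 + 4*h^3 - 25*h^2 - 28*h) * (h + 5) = h^5 + 9*h^4 - 5*h^3 - 153*h^2 - 140*h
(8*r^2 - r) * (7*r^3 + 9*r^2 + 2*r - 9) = 56*r^5 + 65*r^4 + 7*r^3 - 74*r^2 + 9*r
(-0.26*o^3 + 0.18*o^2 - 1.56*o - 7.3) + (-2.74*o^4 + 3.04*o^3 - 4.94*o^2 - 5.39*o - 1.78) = -2.74*o^4 + 2.78*o^3 - 4.76*o^2 - 6.95*o - 9.08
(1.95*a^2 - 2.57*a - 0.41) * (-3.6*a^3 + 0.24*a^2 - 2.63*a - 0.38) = -7.02*a^5 + 9.72*a^4 - 4.2693*a^3 + 5.9197*a^2 + 2.0549*a + 0.1558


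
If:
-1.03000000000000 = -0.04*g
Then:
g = 25.75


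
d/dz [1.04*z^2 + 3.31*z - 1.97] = 2.08*z + 3.31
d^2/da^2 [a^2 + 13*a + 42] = 2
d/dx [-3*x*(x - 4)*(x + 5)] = -9*x^2 - 6*x + 60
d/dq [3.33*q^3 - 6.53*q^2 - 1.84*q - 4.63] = 9.99*q^2 - 13.06*q - 1.84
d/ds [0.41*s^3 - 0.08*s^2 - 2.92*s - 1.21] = 1.23*s^2 - 0.16*s - 2.92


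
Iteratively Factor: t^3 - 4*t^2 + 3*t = (t)*(t^2 - 4*t + 3) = t*(t - 1)*(t - 3)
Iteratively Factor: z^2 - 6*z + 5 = (z - 1)*(z - 5)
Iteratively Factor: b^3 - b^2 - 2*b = (b - 2)*(b^2 + b) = b*(b - 2)*(b + 1)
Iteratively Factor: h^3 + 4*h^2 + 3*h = (h + 1)*(h^2 + 3*h) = h*(h + 1)*(h + 3)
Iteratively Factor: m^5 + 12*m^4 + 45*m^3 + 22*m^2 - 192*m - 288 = (m + 4)*(m^4 + 8*m^3 + 13*m^2 - 30*m - 72) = (m - 2)*(m + 4)*(m^3 + 10*m^2 + 33*m + 36) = (m - 2)*(m + 4)^2*(m^2 + 6*m + 9) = (m - 2)*(m + 3)*(m + 4)^2*(m + 3)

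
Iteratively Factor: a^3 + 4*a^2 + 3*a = (a + 1)*(a^2 + 3*a) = (a + 1)*(a + 3)*(a)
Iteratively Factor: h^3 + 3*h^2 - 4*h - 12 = (h + 2)*(h^2 + h - 6) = (h + 2)*(h + 3)*(h - 2)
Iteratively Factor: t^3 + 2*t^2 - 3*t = (t - 1)*(t^2 + 3*t) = t*(t - 1)*(t + 3)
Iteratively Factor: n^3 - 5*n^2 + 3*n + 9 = (n - 3)*(n^2 - 2*n - 3) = (n - 3)*(n + 1)*(n - 3)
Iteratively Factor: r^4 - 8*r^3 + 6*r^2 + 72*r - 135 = (r - 3)*(r^3 - 5*r^2 - 9*r + 45) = (r - 3)*(r + 3)*(r^2 - 8*r + 15) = (r - 5)*(r - 3)*(r + 3)*(r - 3)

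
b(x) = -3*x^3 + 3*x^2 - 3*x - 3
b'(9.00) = -678.00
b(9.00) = -1974.00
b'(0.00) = -3.00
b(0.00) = -3.00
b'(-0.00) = -3.00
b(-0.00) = -3.00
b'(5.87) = -277.89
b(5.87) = -524.03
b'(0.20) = -2.16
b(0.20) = -3.50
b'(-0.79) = -13.36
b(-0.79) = 2.72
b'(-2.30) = -64.41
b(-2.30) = 56.27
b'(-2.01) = -51.42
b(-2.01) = 39.51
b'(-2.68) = -83.72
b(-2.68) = 84.33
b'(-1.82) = -43.73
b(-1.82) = 30.48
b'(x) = -9*x^2 + 6*x - 3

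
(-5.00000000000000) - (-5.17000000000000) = 0.170000000000000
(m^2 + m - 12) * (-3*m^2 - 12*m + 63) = -3*m^4 - 15*m^3 + 87*m^2 + 207*m - 756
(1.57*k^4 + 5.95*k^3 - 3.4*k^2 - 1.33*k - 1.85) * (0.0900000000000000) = 0.1413*k^4 + 0.5355*k^3 - 0.306*k^2 - 0.1197*k - 0.1665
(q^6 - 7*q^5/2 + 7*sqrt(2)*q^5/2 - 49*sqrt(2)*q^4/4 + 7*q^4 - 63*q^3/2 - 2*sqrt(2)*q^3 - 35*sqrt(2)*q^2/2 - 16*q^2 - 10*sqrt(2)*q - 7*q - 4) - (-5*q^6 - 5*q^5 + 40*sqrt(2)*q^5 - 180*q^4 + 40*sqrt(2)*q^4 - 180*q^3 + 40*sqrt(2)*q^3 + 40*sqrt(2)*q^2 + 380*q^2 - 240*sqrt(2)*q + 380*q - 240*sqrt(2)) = 6*q^6 - 73*sqrt(2)*q^5/2 + 3*q^5/2 - 209*sqrt(2)*q^4/4 + 187*q^4 - 42*sqrt(2)*q^3 + 297*q^3/2 - 396*q^2 - 115*sqrt(2)*q^2/2 - 387*q + 230*sqrt(2)*q - 4 + 240*sqrt(2)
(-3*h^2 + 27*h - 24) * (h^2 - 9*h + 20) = -3*h^4 + 54*h^3 - 327*h^2 + 756*h - 480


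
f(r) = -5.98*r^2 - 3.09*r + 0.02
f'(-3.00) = 32.79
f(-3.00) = -44.53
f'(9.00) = -110.73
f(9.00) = -512.17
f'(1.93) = -26.17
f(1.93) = -28.22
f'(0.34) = -7.16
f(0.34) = -1.72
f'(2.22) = -29.64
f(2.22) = -36.31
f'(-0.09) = -2.01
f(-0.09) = 0.25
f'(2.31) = -30.72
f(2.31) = -39.03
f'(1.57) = -21.87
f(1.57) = -19.57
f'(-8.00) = 92.59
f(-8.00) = -357.98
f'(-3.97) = 44.39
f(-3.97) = -81.96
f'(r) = -11.96*r - 3.09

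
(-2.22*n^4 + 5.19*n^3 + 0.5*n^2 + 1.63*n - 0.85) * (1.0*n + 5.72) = -2.22*n^5 - 7.5084*n^4 + 30.1868*n^3 + 4.49*n^2 + 8.4736*n - 4.862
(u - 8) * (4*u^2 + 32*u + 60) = 4*u^3 - 196*u - 480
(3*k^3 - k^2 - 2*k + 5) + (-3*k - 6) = 3*k^3 - k^2 - 5*k - 1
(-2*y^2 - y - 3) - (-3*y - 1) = -2*y^2 + 2*y - 2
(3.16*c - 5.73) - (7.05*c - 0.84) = -3.89*c - 4.89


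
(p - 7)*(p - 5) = p^2 - 12*p + 35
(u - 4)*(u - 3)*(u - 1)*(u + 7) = u^4 - u^3 - 37*u^2 + 121*u - 84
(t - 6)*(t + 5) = t^2 - t - 30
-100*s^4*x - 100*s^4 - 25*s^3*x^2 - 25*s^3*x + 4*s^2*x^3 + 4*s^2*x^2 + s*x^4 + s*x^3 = (-5*s + x)*(4*s + x)*(5*s + x)*(s*x + s)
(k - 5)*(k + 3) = k^2 - 2*k - 15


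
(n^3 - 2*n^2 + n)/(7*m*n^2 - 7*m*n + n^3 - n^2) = (n - 1)/(7*m + n)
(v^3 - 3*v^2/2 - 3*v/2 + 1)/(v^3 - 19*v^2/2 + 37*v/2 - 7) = (v + 1)/(v - 7)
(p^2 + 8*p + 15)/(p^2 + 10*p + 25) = (p + 3)/(p + 5)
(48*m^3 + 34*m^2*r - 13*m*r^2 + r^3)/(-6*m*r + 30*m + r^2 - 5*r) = (-8*m^2 - 7*m*r + r^2)/(r - 5)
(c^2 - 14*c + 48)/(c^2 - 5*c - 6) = (c - 8)/(c + 1)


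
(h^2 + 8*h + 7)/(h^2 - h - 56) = (h + 1)/(h - 8)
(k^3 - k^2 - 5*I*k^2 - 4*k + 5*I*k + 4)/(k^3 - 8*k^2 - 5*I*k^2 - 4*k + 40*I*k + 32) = (k - 1)/(k - 8)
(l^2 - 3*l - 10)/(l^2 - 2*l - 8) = (l - 5)/(l - 4)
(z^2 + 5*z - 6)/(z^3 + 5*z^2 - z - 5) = (z + 6)/(z^2 + 6*z + 5)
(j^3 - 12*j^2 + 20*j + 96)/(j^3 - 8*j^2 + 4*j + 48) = (j - 8)/(j - 4)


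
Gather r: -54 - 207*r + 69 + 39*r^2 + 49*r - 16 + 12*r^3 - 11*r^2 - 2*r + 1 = 12*r^3 + 28*r^2 - 160*r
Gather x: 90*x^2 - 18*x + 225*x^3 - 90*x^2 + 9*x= 225*x^3 - 9*x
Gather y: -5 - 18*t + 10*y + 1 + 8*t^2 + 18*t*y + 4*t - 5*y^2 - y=8*t^2 - 14*t - 5*y^2 + y*(18*t + 9) - 4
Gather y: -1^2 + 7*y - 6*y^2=-6*y^2 + 7*y - 1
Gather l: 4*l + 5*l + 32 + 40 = 9*l + 72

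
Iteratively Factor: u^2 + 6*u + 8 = (u + 4)*(u + 2)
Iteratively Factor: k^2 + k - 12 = (k + 4)*(k - 3)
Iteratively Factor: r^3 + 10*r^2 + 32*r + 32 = (r + 4)*(r^2 + 6*r + 8) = (r + 2)*(r + 4)*(r + 4)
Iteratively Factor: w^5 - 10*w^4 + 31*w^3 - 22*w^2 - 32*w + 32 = (w - 1)*(w^4 - 9*w^3 + 22*w^2 - 32) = (w - 4)*(w - 1)*(w^3 - 5*w^2 + 2*w + 8) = (w - 4)^2*(w - 1)*(w^2 - w - 2) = (w - 4)^2*(w - 1)*(w + 1)*(w - 2)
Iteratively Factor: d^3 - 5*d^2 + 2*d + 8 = (d + 1)*(d^2 - 6*d + 8) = (d - 2)*(d + 1)*(d - 4)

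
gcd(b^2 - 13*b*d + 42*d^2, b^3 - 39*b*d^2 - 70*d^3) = b - 7*d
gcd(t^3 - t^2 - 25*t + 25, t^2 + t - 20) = t + 5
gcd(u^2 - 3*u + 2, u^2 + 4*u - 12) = u - 2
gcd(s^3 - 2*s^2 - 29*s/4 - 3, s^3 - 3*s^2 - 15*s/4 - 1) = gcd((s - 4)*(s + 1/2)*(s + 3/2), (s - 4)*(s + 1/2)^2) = s^2 - 7*s/2 - 2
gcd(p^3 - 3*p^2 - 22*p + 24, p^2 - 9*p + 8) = p - 1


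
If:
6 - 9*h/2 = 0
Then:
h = 4/3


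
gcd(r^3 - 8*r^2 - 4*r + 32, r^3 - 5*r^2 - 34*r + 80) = r^2 - 10*r + 16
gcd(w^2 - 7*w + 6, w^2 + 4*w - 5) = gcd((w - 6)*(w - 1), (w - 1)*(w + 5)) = w - 1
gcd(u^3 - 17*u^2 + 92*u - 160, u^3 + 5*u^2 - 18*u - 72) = u - 4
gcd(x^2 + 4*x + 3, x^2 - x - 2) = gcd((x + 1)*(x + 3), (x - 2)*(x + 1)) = x + 1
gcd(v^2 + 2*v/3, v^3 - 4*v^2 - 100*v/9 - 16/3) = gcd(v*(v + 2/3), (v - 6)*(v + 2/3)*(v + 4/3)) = v + 2/3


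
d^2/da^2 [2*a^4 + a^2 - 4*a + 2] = 24*a^2 + 2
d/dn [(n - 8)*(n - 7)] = 2*n - 15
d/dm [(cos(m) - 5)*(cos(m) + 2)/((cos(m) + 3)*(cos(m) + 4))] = 2*(5*sin(m)^2 - 22*cos(m) - 22)*sin(m)/((cos(m) + 3)^2*(cos(m) + 4)^2)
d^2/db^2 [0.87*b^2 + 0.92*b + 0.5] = 1.74000000000000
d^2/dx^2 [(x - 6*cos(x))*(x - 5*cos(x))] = 11*x*cos(x) + 120*sin(x)^2 + 22*sin(x) - 58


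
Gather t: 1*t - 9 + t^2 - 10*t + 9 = t^2 - 9*t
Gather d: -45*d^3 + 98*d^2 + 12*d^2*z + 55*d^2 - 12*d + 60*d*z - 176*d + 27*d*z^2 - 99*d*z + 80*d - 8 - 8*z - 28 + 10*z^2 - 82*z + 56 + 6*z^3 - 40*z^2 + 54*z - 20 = -45*d^3 + d^2*(12*z + 153) + d*(27*z^2 - 39*z - 108) + 6*z^3 - 30*z^2 - 36*z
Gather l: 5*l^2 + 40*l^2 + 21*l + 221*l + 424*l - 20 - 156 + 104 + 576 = 45*l^2 + 666*l + 504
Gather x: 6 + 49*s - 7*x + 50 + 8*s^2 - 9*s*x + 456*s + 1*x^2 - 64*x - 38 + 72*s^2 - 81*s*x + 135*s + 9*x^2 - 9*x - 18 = 80*s^2 + 640*s + 10*x^2 + x*(-90*s - 80)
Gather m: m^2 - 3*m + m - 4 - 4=m^2 - 2*m - 8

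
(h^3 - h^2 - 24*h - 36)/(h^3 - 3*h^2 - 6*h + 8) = (h^2 - 3*h - 18)/(h^2 - 5*h + 4)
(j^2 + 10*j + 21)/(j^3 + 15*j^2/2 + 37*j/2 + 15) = 2*(j + 7)/(2*j^2 + 9*j + 10)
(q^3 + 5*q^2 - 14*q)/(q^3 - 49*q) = (q - 2)/(q - 7)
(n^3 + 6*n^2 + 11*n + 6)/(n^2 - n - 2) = (n^2 + 5*n + 6)/(n - 2)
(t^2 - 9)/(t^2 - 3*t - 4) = (9 - t^2)/(-t^2 + 3*t + 4)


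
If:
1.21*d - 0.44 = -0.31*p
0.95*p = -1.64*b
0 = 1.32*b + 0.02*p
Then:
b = 0.00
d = 0.36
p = 0.00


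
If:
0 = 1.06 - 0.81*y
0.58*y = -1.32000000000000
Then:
No Solution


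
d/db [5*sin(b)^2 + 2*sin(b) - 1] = 2*(5*sin(b) + 1)*cos(b)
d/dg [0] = 0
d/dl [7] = 0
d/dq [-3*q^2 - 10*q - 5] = -6*q - 10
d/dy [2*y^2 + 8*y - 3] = 4*y + 8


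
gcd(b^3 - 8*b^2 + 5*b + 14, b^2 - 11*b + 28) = b - 7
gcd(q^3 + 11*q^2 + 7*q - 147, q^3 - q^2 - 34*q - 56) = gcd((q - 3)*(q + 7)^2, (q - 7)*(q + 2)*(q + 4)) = 1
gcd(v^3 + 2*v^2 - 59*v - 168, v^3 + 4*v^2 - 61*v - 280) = v^2 - v - 56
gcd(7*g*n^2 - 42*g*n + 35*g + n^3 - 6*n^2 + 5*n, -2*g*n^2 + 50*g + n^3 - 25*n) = n - 5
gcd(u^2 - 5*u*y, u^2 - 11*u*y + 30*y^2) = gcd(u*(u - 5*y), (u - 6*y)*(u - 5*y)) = -u + 5*y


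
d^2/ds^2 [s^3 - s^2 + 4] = 6*s - 2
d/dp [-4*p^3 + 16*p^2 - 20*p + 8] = -12*p^2 + 32*p - 20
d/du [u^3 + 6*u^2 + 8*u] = 3*u^2 + 12*u + 8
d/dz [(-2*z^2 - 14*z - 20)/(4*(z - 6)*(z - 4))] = (17*z^2 - 28*z - 268)/(2*(z^4 - 20*z^3 + 148*z^2 - 480*z + 576))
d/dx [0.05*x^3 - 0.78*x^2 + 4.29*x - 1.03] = 0.15*x^2 - 1.56*x + 4.29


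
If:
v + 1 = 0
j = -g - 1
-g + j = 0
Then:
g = -1/2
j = -1/2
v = -1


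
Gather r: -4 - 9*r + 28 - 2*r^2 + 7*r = -2*r^2 - 2*r + 24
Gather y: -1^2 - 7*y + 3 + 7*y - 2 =0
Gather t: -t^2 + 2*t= -t^2 + 2*t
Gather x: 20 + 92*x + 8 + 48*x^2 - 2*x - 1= 48*x^2 + 90*x + 27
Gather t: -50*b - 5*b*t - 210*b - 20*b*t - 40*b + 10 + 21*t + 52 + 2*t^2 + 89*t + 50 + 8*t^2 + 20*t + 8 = -300*b + 10*t^2 + t*(130 - 25*b) + 120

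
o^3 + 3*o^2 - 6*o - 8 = (o - 2)*(o + 1)*(o + 4)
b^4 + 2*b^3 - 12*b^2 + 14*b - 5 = (b - 1)^3*(b + 5)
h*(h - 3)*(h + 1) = h^3 - 2*h^2 - 3*h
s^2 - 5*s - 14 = (s - 7)*(s + 2)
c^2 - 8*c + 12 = (c - 6)*(c - 2)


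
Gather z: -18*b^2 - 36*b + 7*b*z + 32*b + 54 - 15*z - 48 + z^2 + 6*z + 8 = -18*b^2 - 4*b + z^2 + z*(7*b - 9) + 14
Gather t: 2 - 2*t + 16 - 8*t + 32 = 50 - 10*t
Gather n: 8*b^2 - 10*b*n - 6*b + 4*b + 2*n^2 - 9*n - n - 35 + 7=8*b^2 - 2*b + 2*n^2 + n*(-10*b - 10) - 28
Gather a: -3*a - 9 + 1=-3*a - 8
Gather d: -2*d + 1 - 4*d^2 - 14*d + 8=-4*d^2 - 16*d + 9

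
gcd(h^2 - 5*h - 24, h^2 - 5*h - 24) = h^2 - 5*h - 24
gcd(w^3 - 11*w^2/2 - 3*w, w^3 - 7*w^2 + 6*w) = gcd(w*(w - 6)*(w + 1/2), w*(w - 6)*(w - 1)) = w^2 - 6*w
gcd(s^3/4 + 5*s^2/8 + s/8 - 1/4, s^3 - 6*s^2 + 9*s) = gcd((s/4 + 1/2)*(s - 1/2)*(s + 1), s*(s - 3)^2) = 1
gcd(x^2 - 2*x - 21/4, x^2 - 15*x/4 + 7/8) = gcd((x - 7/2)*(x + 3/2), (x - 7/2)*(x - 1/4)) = x - 7/2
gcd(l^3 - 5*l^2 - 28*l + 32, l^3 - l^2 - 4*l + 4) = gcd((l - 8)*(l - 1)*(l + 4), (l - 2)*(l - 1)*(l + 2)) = l - 1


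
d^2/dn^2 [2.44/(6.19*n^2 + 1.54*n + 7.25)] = (-186.982568*n^2 - 46.519088*n + 2.44*(12.38*n + 1.54)*(24.76*n + 3.08) - 219.0022)/(6.19*n^2 + 1.54*n + 7.25)^3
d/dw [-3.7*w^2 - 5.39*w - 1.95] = -7.4*w - 5.39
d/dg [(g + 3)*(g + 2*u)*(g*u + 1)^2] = (g*u + 1)*(2*u*(g + 3)*(g + 2*u) + (g + 3)*(g*u + 1) + (g + 2*u)*(g*u + 1))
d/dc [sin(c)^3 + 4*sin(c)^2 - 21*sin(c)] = (3*sin(c)^2 + 8*sin(c) - 21)*cos(c)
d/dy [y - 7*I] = 1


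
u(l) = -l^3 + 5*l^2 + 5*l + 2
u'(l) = -3*l^2 + 10*l + 5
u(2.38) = 28.74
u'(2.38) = 11.81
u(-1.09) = 3.79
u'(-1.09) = -9.46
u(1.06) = 11.73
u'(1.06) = 12.23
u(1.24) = 13.98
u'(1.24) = 12.79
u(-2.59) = 39.96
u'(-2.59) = -41.02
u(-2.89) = 53.45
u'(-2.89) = -48.96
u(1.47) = 16.98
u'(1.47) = 13.22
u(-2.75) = 46.86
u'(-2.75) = -45.19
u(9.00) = -277.00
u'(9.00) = -148.00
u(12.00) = -946.00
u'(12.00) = -307.00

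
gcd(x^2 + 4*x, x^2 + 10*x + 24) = x + 4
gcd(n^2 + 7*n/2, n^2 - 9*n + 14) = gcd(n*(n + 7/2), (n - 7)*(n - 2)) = 1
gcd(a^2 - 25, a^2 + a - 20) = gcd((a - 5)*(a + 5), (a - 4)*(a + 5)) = a + 5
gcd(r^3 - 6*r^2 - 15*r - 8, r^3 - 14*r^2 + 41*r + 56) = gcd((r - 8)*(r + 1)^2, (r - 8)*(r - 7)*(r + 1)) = r^2 - 7*r - 8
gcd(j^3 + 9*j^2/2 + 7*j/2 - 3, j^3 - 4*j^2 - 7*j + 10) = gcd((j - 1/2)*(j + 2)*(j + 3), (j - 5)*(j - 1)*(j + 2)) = j + 2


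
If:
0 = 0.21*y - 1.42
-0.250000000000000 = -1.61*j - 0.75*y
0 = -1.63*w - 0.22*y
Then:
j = -2.99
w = -0.91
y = 6.76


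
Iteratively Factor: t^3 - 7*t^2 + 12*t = (t - 3)*(t^2 - 4*t) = t*(t - 3)*(t - 4)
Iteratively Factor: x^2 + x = (x)*(x + 1)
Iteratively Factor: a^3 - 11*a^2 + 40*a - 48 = (a - 4)*(a^2 - 7*a + 12) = (a - 4)*(a - 3)*(a - 4)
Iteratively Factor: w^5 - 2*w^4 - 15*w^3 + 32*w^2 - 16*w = (w + 4)*(w^4 - 6*w^3 + 9*w^2 - 4*w) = (w - 1)*(w + 4)*(w^3 - 5*w^2 + 4*w) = w*(w - 1)*(w + 4)*(w^2 - 5*w + 4) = w*(w - 4)*(w - 1)*(w + 4)*(w - 1)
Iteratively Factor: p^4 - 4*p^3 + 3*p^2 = (p)*(p^3 - 4*p^2 + 3*p) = p*(p - 1)*(p^2 - 3*p) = p^2*(p - 1)*(p - 3)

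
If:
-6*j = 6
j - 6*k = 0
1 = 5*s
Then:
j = -1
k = -1/6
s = 1/5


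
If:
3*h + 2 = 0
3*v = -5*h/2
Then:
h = -2/3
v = 5/9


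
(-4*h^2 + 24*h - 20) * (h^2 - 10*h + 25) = -4*h^4 + 64*h^3 - 360*h^2 + 800*h - 500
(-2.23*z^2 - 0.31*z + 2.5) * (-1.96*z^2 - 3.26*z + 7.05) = 4.3708*z^4 + 7.8774*z^3 - 19.6109*z^2 - 10.3355*z + 17.625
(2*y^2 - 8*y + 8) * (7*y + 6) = 14*y^3 - 44*y^2 + 8*y + 48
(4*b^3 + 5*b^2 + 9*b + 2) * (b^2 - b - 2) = 4*b^5 + b^4 - 4*b^3 - 17*b^2 - 20*b - 4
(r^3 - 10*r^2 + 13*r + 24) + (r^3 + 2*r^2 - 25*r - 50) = 2*r^3 - 8*r^2 - 12*r - 26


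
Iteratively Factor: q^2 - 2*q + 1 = (q - 1)*(q - 1)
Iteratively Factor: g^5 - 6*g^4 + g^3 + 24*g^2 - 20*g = (g - 1)*(g^4 - 5*g^3 - 4*g^2 + 20*g) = (g - 2)*(g - 1)*(g^3 - 3*g^2 - 10*g) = (g - 5)*(g - 2)*(g - 1)*(g^2 + 2*g) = (g - 5)*(g - 2)*(g - 1)*(g + 2)*(g)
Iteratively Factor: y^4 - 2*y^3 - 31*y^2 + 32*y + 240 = (y + 3)*(y^3 - 5*y^2 - 16*y + 80) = (y - 5)*(y + 3)*(y^2 - 16) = (y - 5)*(y - 4)*(y + 3)*(y + 4)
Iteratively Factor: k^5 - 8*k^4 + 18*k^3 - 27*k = (k - 3)*(k^4 - 5*k^3 + 3*k^2 + 9*k) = (k - 3)*(k + 1)*(k^3 - 6*k^2 + 9*k) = (k - 3)^2*(k + 1)*(k^2 - 3*k) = (k - 3)^3*(k + 1)*(k)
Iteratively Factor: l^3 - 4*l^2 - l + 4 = (l - 4)*(l^2 - 1) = (l - 4)*(l - 1)*(l + 1)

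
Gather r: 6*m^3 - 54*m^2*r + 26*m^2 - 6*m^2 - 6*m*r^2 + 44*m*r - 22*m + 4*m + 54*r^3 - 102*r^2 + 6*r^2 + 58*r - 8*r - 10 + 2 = 6*m^3 + 20*m^2 - 18*m + 54*r^3 + r^2*(-6*m - 96) + r*(-54*m^2 + 44*m + 50) - 8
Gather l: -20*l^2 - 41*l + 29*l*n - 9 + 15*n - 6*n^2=-20*l^2 + l*(29*n - 41) - 6*n^2 + 15*n - 9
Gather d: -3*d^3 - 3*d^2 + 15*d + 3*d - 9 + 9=-3*d^3 - 3*d^2 + 18*d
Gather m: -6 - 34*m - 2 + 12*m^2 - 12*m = 12*m^2 - 46*m - 8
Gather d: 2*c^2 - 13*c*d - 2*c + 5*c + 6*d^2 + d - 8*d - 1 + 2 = 2*c^2 + 3*c + 6*d^2 + d*(-13*c - 7) + 1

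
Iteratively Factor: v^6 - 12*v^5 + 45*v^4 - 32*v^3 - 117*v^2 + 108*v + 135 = (v - 3)*(v^5 - 9*v^4 + 18*v^3 + 22*v^2 - 51*v - 45) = (v - 3)*(v + 1)*(v^4 - 10*v^3 + 28*v^2 - 6*v - 45) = (v - 3)*(v + 1)^2*(v^3 - 11*v^2 + 39*v - 45) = (v - 5)*(v - 3)*(v + 1)^2*(v^2 - 6*v + 9) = (v - 5)*(v - 3)^2*(v + 1)^2*(v - 3)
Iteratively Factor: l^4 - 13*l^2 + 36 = (l + 3)*(l^3 - 3*l^2 - 4*l + 12) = (l - 3)*(l + 3)*(l^2 - 4) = (l - 3)*(l - 2)*(l + 3)*(l + 2)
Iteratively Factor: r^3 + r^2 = (r)*(r^2 + r) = r^2*(r + 1)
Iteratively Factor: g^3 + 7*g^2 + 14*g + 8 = (g + 2)*(g^2 + 5*g + 4) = (g + 2)*(g + 4)*(g + 1)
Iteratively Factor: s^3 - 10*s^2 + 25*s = (s - 5)*(s^2 - 5*s) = s*(s - 5)*(s - 5)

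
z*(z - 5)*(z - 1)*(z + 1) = z^4 - 5*z^3 - z^2 + 5*z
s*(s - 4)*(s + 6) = s^3 + 2*s^2 - 24*s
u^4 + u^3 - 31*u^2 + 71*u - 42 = (u - 3)*(u - 2)*(u - 1)*(u + 7)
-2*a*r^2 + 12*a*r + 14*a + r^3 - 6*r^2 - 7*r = (-2*a + r)*(r - 7)*(r + 1)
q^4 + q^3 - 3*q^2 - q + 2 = (q - 1)^2*(q + 1)*(q + 2)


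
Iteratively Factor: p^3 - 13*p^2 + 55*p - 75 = (p - 5)*(p^2 - 8*p + 15) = (p - 5)*(p - 3)*(p - 5)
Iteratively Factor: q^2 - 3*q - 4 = (q - 4)*(q + 1)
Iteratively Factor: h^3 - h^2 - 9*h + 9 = (h - 3)*(h^2 + 2*h - 3) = (h - 3)*(h + 3)*(h - 1)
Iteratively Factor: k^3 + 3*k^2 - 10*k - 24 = (k + 2)*(k^2 + k - 12) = (k + 2)*(k + 4)*(k - 3)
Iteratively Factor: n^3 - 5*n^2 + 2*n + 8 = (n + 1)*(n^2 - 6*n + 8) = (n - 2)*(n + 1)*(n - 4)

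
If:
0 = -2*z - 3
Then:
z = -3/2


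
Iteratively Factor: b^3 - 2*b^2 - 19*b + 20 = (b - 5)*(b^2 + 3*b - 4) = (b - 5)*(b + 4)*(b - 1)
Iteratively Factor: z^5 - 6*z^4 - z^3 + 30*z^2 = (z)*(z^4 - 6*z^3 - z^2 + 30*z) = z*(z - 3)*(z^3 - 3*z^2 - 10*z) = z^2*(z - 3)*(z^2 - 3*z - 10) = z^2*(z - 5)*(z - 3)*(z + 2)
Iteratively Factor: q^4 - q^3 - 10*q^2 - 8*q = (q)*(q^3 - q^2 - 10*q - 8) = q*(q + 1)*(q^2 - 2*q - 8) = q*(q + 1)*(q + 2)*(q - 4)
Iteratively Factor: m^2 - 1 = (m + 1)*(m - 1)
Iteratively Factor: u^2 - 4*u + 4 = (u - 2)*(u - 2)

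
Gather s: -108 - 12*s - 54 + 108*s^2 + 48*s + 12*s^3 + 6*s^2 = 12*s^3 + 114*s^2 + 36*s - 162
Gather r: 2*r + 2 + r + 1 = 3*r + 3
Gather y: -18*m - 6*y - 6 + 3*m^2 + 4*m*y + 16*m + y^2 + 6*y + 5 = 3*m^2 + 4*m*y - 2*m + y^2 - 1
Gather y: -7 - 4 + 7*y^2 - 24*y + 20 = 7*y^2 - 24*y + 9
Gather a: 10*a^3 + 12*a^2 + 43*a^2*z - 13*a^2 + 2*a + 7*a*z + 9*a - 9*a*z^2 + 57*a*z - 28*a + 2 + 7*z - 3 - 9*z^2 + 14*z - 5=10*a^3 + a^2*(43*z - 1) + a*(-9*z^2 + 64*z - 17) - 9*z^2 + 21*z - 6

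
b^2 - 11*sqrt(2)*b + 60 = (b - 6*sqrt(2))*(b - 5*sqrt(2))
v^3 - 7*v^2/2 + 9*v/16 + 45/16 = (v - 3)*(v - 5/4)*(v + 3/4)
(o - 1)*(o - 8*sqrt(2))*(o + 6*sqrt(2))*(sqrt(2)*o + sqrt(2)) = sqrt(2)*o^4 - 4*o^3 - 97*sqrt(2)*o^2 + 4*o + 96*sqrt(2)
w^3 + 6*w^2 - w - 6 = (w - 1)*(w + 1)*(w + 6)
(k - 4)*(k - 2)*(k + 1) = k^3 - 5*k^2 + 2*k + 8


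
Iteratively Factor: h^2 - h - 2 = (h + 1)*(h - 2)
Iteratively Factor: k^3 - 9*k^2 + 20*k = (k - 5)*(k^2 - 4*k) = (k - 5)*(k - 4)*(k)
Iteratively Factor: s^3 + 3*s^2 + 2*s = (s)*(s^2 + 3*s + 2) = s*(s + 1)*(s + 2)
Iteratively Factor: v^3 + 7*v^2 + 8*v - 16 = (v - 1)*(v^2 + 8*v + 16) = (v - 1)*(v + 4)*(v + 4)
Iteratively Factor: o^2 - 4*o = (o)*(o - 4)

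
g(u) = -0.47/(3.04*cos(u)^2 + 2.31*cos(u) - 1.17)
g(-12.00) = -0.16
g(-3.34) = 0.92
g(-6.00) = -0.12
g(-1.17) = -2.42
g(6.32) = -0.11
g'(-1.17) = 53.84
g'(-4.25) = 0.07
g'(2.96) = 1.24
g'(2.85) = 1.35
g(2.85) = 0.79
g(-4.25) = 0.29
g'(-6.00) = -0.07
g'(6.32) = -0.01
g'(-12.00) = -0.22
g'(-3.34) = 1.29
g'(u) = -0.47*(6.08*sin(u)*cos(u) + 2.31*sin(u))/(3.04*cos(u)^2 + 2.31*cos(u) - 1.17)^2 = -(2.8576*cos(u) + 1.0857)*sin(u)/(3.04*cos(u)^2 + 2.31*cos(u) - 1.17)^2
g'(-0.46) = 0.15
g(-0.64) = -0.18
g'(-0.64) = 0.29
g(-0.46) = -0.14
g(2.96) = 0.94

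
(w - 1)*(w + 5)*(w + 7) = w^3 + 11*w^2 + 23*w - 35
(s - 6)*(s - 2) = s^2 - 8*s + 12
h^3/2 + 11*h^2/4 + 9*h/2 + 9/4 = (h/2 + 1/2)*(h + 3/2)*(h + 3)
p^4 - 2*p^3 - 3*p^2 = p^2*(p - 3)*(p + 1)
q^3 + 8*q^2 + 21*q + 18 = (q + 2)*(q + 3)^2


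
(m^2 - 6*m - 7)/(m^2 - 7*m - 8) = (m - 7)/(m - 8)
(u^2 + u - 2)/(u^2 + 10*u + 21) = (u^2 + u - 2)/(u^2 + 10*u + 21)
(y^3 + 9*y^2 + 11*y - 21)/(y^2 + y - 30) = (y^3 + 9*y^2 + 11*y - 21)/(y^2 + y - 30)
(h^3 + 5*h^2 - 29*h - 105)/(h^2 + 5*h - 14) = (h^2 - 2*h - 15)/(h - 2)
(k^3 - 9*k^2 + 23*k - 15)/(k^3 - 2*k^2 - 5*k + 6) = (k - 5)/(k + 2)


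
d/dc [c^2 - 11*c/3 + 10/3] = 2*c - 11/3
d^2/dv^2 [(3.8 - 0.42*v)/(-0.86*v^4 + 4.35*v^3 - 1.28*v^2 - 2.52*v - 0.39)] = (3.727584*v^7 - 81.34912*v^6 + 476.932716*v^5 - 957.653424*v^4 + 313.359936*v^3 + 236.42268*v^2 - 113.481864*v - 45.294672)/(0.636056*v^12 - 9.65178*v^11 + 51.660114*v^10 - 105.452379*v^9 + 21.190884*v^8 + 129.563136*v^7 - 40.991779*v^6 - 78.444288*v^5 + 1.043802*v^4 + 21.566007*v^3 + 8.014032*v^2 + 1.149876*v + 0.059319)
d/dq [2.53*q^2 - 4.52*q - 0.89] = 5.06*q - 4.52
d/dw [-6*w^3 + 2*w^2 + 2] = 2*w*(2 - 9*w)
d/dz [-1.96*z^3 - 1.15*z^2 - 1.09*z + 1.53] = -5.88*z^2 - 2.3*z - 1.09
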